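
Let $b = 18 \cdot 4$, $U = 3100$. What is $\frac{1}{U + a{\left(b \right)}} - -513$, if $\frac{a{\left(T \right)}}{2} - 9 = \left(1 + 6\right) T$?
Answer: $\frac{2116639}{4126} \approx 513.0$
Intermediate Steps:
$b = 72$
$a{\left(T \right)} = 18 + 14 T$ ($a{\left(T \right)} = 18 + 2 \left(1 + 6\right) T = 18 + 2 \cdot 7 T = 18 + 14 T$)
$\frac{1}{U + a{\left(b \right)}} - -513 = \frac{1}{3100 + \left(18 + 14 \cdot 72\right)} - -513 = \frac{1}{3100 + \left(18 + 1008\right)} + 513 = \frac{1}{3100 + 1026} + 513 = \frac{1}{4126} + 513 = \frac{2116639}{4126}$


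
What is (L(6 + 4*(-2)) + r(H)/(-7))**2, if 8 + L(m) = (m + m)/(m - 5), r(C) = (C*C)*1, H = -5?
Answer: 121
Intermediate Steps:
r(C) = C**2 (r(C) = C**2*1 = C**2)
L(m) = -8 + 2*m/(-5 + m) (L(m) = -8 + (m + m)/(m - 5) = -8 + (2*m)/(-5 + m) = -8 + 2*m/(-5 + m))
(L(6 + 4*(-2)) + r(H)/(-7))**2 = (2*(20 - 3*(6 + 4*(-2)))/(-5 + (6 + 4*(-2))) + (-5)**2/(-7))**2 = (2*(20 - 3*(6 - 8))/(-5 + (6 - 8)) + 25*(-1/7))**2 = (2*(20 - 3*(-2))/(-5 - 2) - 25/7)**2 = (2*(20 + 6)/(-7) - 25/7)**2 = (2*(-1/7)*26 - 25/7)**2 = (-52/7 - 25/7)**2 = (-11)**2 = 121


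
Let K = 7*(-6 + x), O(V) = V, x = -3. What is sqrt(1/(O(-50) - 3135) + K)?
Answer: 4*I*sqrt(815165)/455 ≈ 7.9373*I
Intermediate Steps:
K = -63 (K = 7*(-6 - 3) = 7*(-9) = -63)
sqrt(1/(O(-50) - 3135) + K) = sqrt(1/(-50 - 3135) - 63) = sqrt(1/(-3185) - 63) = sqrt(-1/3185 - 63) = sqrt(-200656/3185) = 4*I*sqrt(815165)/455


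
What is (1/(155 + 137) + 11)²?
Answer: 10323369/85264 ≈ 121.08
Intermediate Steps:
(1/(155 + 137) + 11)² = (1/292 + 11)² = (3213/292)² = 10323369/85264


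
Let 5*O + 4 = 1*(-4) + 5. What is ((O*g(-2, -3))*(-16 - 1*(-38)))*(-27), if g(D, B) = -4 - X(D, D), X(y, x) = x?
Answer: -3564/5 ≈ -712.80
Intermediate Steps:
g(D, B) = -4 - D
O = -⅗ (O = -⅘ + (1*(-4) + 5)/5 = -⅘ + (-4 + 5)/5 = -⅘ + (⅕)*1 = -⅘ + ⅕ = -⅗ ≈ -0.60000)
((O*g(-2, -3))*(-16 - 1*(-38)))*(-27) = ((-3*(-4 - 1*(-2))/5)*(-16 - 1*(-38)))*(-27) = ((-3*(-4 + 2)/5)*(-16 + 38))*(-27) = (-⅗*(-2)*22)*(-27) = ((6/5)*22)*(-27) = (132/5)*(-27) = -3564/5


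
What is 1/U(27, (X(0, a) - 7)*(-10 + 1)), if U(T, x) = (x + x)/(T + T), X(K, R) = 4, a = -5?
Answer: 1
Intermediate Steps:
U(T, x) = x/T (U(T, x) = (2*x)/((2*T)) = (2*x)*(1/(2*T)) = x/T)
1/U(27, (X(0, a) - 7)*(-10 + 1)) = 1/(((4 - 7)*(-10 + 1))/27) = 1/(-3*(-9)*(1/27)) = 1/(27*(1/27)) = 1/1 = 1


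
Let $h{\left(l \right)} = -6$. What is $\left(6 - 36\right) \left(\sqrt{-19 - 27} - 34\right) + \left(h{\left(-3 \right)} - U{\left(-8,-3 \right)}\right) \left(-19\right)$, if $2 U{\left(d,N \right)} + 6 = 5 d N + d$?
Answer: $2141 - 30 i \sqrt{46} \approx 2141.0 - 203.47 i$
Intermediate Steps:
$U{\left(d,N \right)} = -3 + \frac{d}{2} + \frac{5 N d}{2}$ ($U{\left(d,N \right)} = -3 + \frac{5 d N + d}{2} = -3 + \frac{5 N d + d}{2} = -3 + \frac{d + 5 N d}{2} = -3 + \left(\frac{d}{2} + \frac{5 N d}{2}\right) = -3 + \frac{d}{2} + \frac{5 N d}{2}$)
$\left(6 - 36\right) \left(\sqrt{-19 - 27} - 34\right) + \left(h{\left(-3 \right)} - U{\left(-8,-3 \right)}\right) \left(-19\right) = \left(6 - 36\right) \left(\sqrt{-19 - 27} - 34\right) + \left(-6 - \left(-3 + \frac{1}{2} \left(-8\right) + \frac{5}{2} \left(-3\right) \left(-8\right)\right)\right) \left(-19\right) = - 30 \left(\sqrt{-46} - 34\right) + \left(-6 - \left(-3 - 4 + 60\right)\right) \left(-19\right) = - 30 \left(i \sqrt{46} - 34\right) + \left(-6 - 53\right) \left(-19\right) = - 30 \left(-34 + i \sqrt{46}\right) + \left(-6 - 53\right) \left(-19\right) = \left(1020 - 30 i \sqrt{46}\right) - -1121 = \left(1020 - 30 i \sqrt{46}\right) + 1121 = 2141 - 30 i \sqrt{46}$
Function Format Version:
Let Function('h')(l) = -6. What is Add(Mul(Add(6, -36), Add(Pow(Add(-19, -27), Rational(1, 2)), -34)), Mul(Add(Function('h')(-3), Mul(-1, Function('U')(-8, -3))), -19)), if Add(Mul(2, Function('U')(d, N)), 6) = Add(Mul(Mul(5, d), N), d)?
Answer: Add(2141, Mul(-30, I, Pow(46, Rational(1, 2)))) ≈ Add(2141.0, Mul(-203.47, I))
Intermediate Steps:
Function('U')(d, N) = Add(-3, Mul(Rational(1, 2), d), Mul(Rational(5, 2), N, d)) (Function('U')(d, N) = Add(-3, Mul(Rational(1, 2), Add(Mul(Mul(5, d), N), d))) = Add(-3, Mul(Rational(1, 2), Add(Mul(5, N, d), d))) = Add(-3, Mul(Rational(1, 2), Add(d, Mul(5, N, d)))) = Add(-3, Add(Mul(Rational(1, 2), d), Mul(Rational(5, 2), N, d))) = Add(-3, Mul(Rational(1, 2), d), Mul(Rational(5, 2), N, d)))
Add(Mul(Add(6, -36), Add(Pow(Add(-19, -27), Rational(1, 2)), -34)), Mul(Add(Function('h')(-3), Mul(-1, Function('U')(-8, -3))), -19)) = Add(Mul(Add(6, -36), Add(Pow(Add(-19, -27), Rational(1, 2)), -34)), Mul(Add(-6, Mul(-1, Add(-3, Mul(Rational(1, 2), -8), Mul(Rational(5, 2), -3, -8)))), -19)) = Add(Mul(-30, Add(Pow(-46, Rational(1, 2)), -34)), Mul(Add(-6, Mul(-1, Add(-3, -4, 60))), -19)) = Add(Mul(-30, Add(Mul(I, Pow(46, Rational(1, 2))), -34)), Mul(Add(-6, Mul(-1, 53)), -19)) = Add(Mul(-30, Add(-34, Mul(I, Pow(46, Rational(1, 2))))), Mul(Add(-6, -53), -19)) = Add(Add(1020, Mul(-30, I, Pow(46, Rational(1, 2)))), Mul(-59, -19)) = Add(Add(1020, Mul(-30, I, Pow(46, Rational(1, 2)))), 1121) = Add(2141, Mul(-30, I, Pow(46, Rational(1, 2))))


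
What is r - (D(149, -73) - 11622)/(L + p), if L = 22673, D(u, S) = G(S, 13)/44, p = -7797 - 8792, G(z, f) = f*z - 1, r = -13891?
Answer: -1859026409/133848 ≈ -13889.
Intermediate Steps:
G(z, f) = -1 + f*z
p = -16589
D(u, S) = -1/44 + 13*S/44 (D(u, S) = (-1 + 13*S)/44 = (-1 + 13*S)*(1/44) = -1/44 + 13*S/44)
r - (D(149, -73) - 11622)/(L + p) = -13891 - ((-1/44 + (13/44)*(-73)) - 11622)/(22673 - 16589) = -13891 - ((-1/44 - 949/44) - 11622)/6084 = -13891 - (-475/22 - 11622)/6084 = -13891 - (-256159)/(22*6084) = -13891 - 1*(-256159/133848) = -13891 + 256159/133848 = -1859026409/133848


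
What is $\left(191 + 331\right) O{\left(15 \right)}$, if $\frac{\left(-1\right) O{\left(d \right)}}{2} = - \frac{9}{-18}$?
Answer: $-522$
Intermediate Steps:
$O{\left(d \right)} = -1$ ($O{\left(d \right)} = - 2 \left(- \frac{9}{-18}\right) = - 2 \left(\left(-9\right) \left(- \frac{1}{18}\right)\right) = \left(-2\right) \frac{1}{2} = -1$)
$\left(191 + 331\right) O{\left(15 \right)} = \left(191 + 331\right) \left(-1\right) = 522 \left(-1\right) = -522$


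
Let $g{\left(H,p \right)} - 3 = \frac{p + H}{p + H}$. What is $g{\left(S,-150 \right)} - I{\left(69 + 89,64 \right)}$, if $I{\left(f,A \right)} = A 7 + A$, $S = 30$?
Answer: $-508$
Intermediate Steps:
$g{\left(H,p \right)} = 4$ ($g{\left(H,p \right)} = 3 + \frac{p + H}{p + H} = 3 + \frac{H + p}{H + p} = 3 + 1 = 4$)
$I{\left(f,A \right)} = 8 A$ ($I{\left(f,A \right)} = 7 A + A = 8 A$)
$g{\left(S,-150 \right)} - I{\left(69 + 89,64 \right)} = 4 - 8 \cdot 64 = 4 - 512 = -508$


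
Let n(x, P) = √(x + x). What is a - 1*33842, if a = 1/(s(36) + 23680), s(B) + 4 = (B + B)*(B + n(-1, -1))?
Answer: (-2436624*√2 + 888961655*I)/(12*(-2189*I + 6*√2)) ≈ -33842.0 - 1.1921e-7*I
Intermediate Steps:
n(x, P) = √2*√x (n(x, P) = √(2*x) = √2*√x)
s(B) = -4 + 2*B*(B + I*√2) (s(B) = -4 + (B + B)*(B + √2*√(-1)) = -4 + (2*B)*(B + √2*I) = -4 + (2*B)*(B + I*√2) = -4 + 2*B*(B + I*√2))
a = 1/(26268 + 72*I*√2) (a = 1/((-4 + 2*36² + 2*I*36*√2) + 23680) = 1/((-4 + 2*1296 + 72*I*√2) + 23680) = 1/((-4 + 2592 + 72*I*√2) + 23680) = 1/((2588 + 72*I*√2) + 23680) = 1/(26268 + 72*I*√2) ≈ 3.8069e-5 - 1.476e-7*I)
a - 1*33842 = (2189/57501516 - I*√2/9583586) - 1*33842 = (2189/57501516 - I*√2/9583586) - 33842 = -1945966302283/57501516 - I*√2/9583586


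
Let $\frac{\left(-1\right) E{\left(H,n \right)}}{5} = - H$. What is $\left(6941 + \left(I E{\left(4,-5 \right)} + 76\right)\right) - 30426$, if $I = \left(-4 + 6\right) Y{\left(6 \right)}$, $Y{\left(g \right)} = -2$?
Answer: $-23489$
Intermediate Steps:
$E{\left(H,n \right)} = 5 H$ ($E{\left(H,n \right)} = - 5 \left(- H\right) = 5 H$)
$I = -4$ ($I = \left(-4 + 6\right) \left(-2\right) = 2 \left(-2\right) = -4$)
$\left(6941 + \left(I E{\left(4,-5 \right)} + 76\right)\right) - 30426 = \left(6941 + \left(- 4 \cdot 5 \cdot 4 + 76\right)\right) - 30426 = \left(6941 + \left(\left(-4\right) 20 + 76\right)\right) - 30426 = \left(6941 + \left(-80 + 76\right)\right) - 30426 = \left(6941 - 4\right) - 30426 = 6937 - 30426 = -23489$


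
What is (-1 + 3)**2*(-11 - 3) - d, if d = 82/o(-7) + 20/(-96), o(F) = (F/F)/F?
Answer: 12437/24 ≈ 518.21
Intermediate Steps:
o(F) = 1/F
d = -13781/24 (d = 82/(1/(-7)) + 20/(-96) = 82/(-1/7) + 20*(-1/96) = 82*(-7) - 5/24 = -574 - 5/24 = -13781/24 ≈ -574.21)
(-1 + 3)**2*(-11 - 3) - d = (-1 + 3)**2*(-11 - 3) - 1*(-13781/24) = 2**2*(-14) + 13781/24 = 4*(-14) + 13781/24 = -56 + 13781/24 = 12437/24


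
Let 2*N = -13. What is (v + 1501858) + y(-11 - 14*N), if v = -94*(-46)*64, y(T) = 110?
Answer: 1778704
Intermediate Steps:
N = -13/2 (N = (½)*(-13) = -13/2 ≈ -6.5000)
v = 276736 (v = 4324*64 = 276736)
(v + 1501858) + y(-11 - 14*N) = (276736 + 1501858) + 110 = 1778594 + 110 = 1778704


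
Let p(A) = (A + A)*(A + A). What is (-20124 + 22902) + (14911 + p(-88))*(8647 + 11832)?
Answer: 939722651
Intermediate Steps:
p(A) = 4*A² (p(A) = (2*A)*(2*A) = 4*A²)
(-20124 + 22902) + (14911 + p(-88))*(8647 + 11832) = (-20124 + 22902) + (14911 + 4*(-88)²)*(8647 + 11832) = 2778 + (14911 + 4*7744)*20479 = 2778 + (14911 + 30976)*20479 = 2778 + 45887*20479 = 2778 + 939719873 = 939722651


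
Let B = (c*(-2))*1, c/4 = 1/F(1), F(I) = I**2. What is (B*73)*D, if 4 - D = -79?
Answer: -48472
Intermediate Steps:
c = 4 (c = 4*(1/1**2) = 4*(1/1) = 4*(1*1) = 4*1 = 4)
D = 83 (D = 4 - 1*(-79) = 4 + 79 = 83)
B = -8 (B = (4*(-2))*1 = -8*1 = -8)
(B*73)*D = -8*73*83 = -584*83 = -48472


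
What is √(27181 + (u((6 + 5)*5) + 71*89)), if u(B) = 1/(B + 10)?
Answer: √141537565/65 ≈ 183.03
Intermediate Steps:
u(B) = 1/(10 + B)
√(27181 + (u((6 + 5)*5) + 71*89)) = √(27181 + (1/(10 + (6 + 5)*5) + 71*89)) = √(27181 + (1/(10 + 11*5) + 6319)) = √(27181 + (1/(10 + 55) + 6319)) = √(27181 + (1/65 + 6319)) = √(27181 + 410736/65) = √(2177501/65) = √141537565/65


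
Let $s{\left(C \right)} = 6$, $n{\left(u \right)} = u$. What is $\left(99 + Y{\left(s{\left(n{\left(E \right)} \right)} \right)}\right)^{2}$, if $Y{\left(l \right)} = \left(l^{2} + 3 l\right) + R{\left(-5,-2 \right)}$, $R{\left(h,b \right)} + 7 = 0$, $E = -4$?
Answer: $21316$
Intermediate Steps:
$R{\left(h,b \right)} = -7$ ($R{\left(h,b \right)} = -7 + 0 = -7$)
$Y{\left(l \right)} = -7 + l^{2} + 3 l$ ($Y{\left(l \right)} = \left(l^{2} + 3 l\right) - 7 = -7 + l^{2} + 3 l$)
$\left(99 + Y{\left(s{\left(n{\left(E \right)} \right)} \right)}\right)^{2} = \left(99 + \left(-7 + 6^{2} + 3 \cdot 6\right)\right)^{2} = \left(99 + \left(-7 + 36 + 18\right)\right)^{2} = \left(99 + 47\right)^{2} = 146^{2} = 21316$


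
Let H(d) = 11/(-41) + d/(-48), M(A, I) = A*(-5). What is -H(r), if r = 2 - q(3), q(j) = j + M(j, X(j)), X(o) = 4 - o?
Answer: 551/984 ≈ 0.55996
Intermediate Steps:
M(A, I) = -5*A
q(j) = -4*j (q(j) = j - 5*j = -4*j)
r = 14 (r = 2 - (-4)*3 = 2 - 1*(-12) = 2 + 12 = 14)
H(d) = -11/41 - d/48 (H(d) = 11*(-1/41) + d*(-1/48) = -11/41 - d/48)
-H(r) = -(-11/41 - 1/48*14) = -(-11/41 - 7/24) = -1*(-551/984) = 551/984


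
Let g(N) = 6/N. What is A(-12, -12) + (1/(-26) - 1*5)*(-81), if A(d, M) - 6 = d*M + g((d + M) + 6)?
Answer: 43507/78 ≈ 557.78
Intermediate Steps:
A(d, M) = 6 + 6/(6 + M + d) + M*d (A(d, M) = 6 + (d*M + 6/((d + M) + 6)) = 6 + (M*d + 6/((M + d) + 6)) = 6 + (M*d + 6/(6 + M + d)) = 6 + (6/(6 + M + d) + M*d) = 6 + 6/(6 + M + d) + M*d)
A(-12, -12) + (1/(-26) - 1*5)*(-81) = (6 + (6 - 12*(-12))*(6 - 12 - 12))/(6 - 12 - 12) + (1/(-26) - 1*5)*(-81) = (6 + (6 + 144)*(-18))/(-18) + (-1/26 - 5)*(-81) = -(6 + 150*(-18))/18 - 131/26*(-81) = -(6 - 2700)/18 + 10611/26 = -1/18*(-2694) + 10611/26 = 449/3 + 10611/26 = 43507/78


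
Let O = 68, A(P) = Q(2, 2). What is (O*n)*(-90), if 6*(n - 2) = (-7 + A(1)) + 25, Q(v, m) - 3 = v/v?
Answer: -34680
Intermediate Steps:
Q(v, m) = 4 (Q(v, m) = 3 + v/v = 3 + 1 = 4)
A(P) = 4
n = 17/3 (n = 2 + ((-7 + 4) + 25)/6 = 2 + (-3 + 25)/6 = 2 + (⅙)*22 = 2 + 11/3 = 17/3 ≈ 5.6667)
(O*n)*(-90) = (68*(17/3))*(-90) = (1156/3)*(-90) = -34680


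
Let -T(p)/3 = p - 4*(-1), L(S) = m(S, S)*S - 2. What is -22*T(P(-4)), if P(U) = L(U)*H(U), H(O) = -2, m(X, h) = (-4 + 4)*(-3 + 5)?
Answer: 528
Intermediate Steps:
m(X, h) = 0 (m(X, h) = 0*2 = 0)
L(S) = -2 (L(S) = 0*S - 2 = 0 - 2 = -2)
P(U) = 4 (P(U) = -2*(-2) = 4)
T(p) = -12 - 3*p (T(p) = -3*(p - 4*(-1)) = -3*(p + 4) = -3*(4 + p) = -12 - 3*p)
-22*T(P(-4)) = -22*(-12 - 3*4) = -22*(-12 - 12) = -22*(-24) = 528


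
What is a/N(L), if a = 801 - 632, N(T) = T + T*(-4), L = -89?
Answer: 169/267 ≈ 0.63296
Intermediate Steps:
N(T) = -3*T (N(T) = T - 4*T = -3*T)
a = 169
a/N(L) = 169/((-3*(-89))) = 169/267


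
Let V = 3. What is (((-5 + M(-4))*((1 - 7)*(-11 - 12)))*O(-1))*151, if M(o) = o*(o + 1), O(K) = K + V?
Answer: 291732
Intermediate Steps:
O(K) = 3 + K (O(K) = K + 3 = 3 + K)
M(o) = o*(1 + o)
(((-5 + M(-4))*((1 - 7)*(-11 - 12)))*O(-1))*151 = (((-5 - 4*(1 - 4))*((1 - 7)*(-11 - 12)))*(3 - 1))*151 = (((-5 - 4*(-3))*(-6*(-23)))*2)*151 = (((-5 + 12)*138)*2)*151 = ((7*138)*2)*151 = (966*2)*151 = 1932*151 = 291732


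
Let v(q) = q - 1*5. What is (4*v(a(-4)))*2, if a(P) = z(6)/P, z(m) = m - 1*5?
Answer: -42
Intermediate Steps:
z(m) = -5 + m (z(m) = m - 5 = -5 + m)
a(P) = 1/P (a(P) = (-5 + 6)/P = 1/P)
v(q) = -5 + q (v(q) = q - 5 = -5 + q)
(4*v(a(-4)))*2 = (4*(-5 + 1/(-4)))*2 = (4*(-5 - ¼))*2 = (4*(-21/4))*2 = -21*2 = -42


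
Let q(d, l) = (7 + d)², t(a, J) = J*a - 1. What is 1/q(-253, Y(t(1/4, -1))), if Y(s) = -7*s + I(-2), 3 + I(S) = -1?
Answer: 1/60516 ≈ 1.6525e-5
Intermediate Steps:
t(a, J) = -1 + J*a
I(S) = -4 (I(S) = -3 - 1 = -4)
Y(s) = -4 - 7*s (Y(s) = -7*s - 4 = -4 - 7*s)
1/q(-253, Y(t(1/4, -1))) = 1/((7 - 253)²) = 1/((-246)²) = 1/60516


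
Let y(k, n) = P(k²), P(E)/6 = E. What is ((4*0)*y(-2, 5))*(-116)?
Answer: 0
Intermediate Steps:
P(E) = 6*E
y(k, n) = 6*k²
((4*0)*y(-2, 5))*(-116) = ((4*0)*(6*(-2)²))*(-116) = (0*(6*4))*(-116) = (0*24)*(-116) = 0*(-116) = 0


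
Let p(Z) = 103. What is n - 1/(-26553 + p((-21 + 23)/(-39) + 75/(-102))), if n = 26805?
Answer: 708992251/26450 ≈ 26805.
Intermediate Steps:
n - 1/(-26553 + p((-21 + 23)/(-39) + 75/(-102))) = 26805 - 1/(-26553 + 103) = 26805 - 1/(-26450) = 26805 - 1*(-1/26450) = 26805 + 1/26450 = 708992251/26450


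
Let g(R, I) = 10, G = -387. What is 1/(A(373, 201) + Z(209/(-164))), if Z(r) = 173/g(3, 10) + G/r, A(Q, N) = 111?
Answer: 2090/902827 ≈ 0.0023150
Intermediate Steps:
Z(r) = 173/10 - 387/r
1/(A(373, 201) + Z(209/(-164))) = 1/(111 + (173/10 - 387/(209/(-164)))) = 1/(111 + (173/10 - 387/(209*(-1/164)))) = 1/(111 + (173/10 - 387/(-209/164))) = 1/(111 + (173/10 - 387*(-164/209))) = 1/(111 + (173/10 + 63468/209)) = 1/(111 + 670837/2090) = 1/(902827/2090) = 2090/902827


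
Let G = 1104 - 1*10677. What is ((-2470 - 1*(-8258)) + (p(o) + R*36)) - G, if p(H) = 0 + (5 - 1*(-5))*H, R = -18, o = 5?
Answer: 14763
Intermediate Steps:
G = -9573 (G = 1104 - 10677 = -9573)
p(H) = 10*H (p(H) = 0 + (5 + 5)*H = 0 + 10*H = 10*H)
((-2470 - 1*(-8258)) + (p(o) + R*36)) - G = ((-2470 - 1*(-8258)) + (10*5 - 18*36)) - 1*(-9573) = ((-2470 + 8258) + (50 - 648)) + 9573 = (5788 - 598) + 9573 = 5190 + 9573 = 14763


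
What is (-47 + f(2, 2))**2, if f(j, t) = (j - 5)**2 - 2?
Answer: 1600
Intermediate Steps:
f(j, t) = -2 + (-5 + j)**2 (f(j, t) = (-5 + j)**2 - 2 = -2 + (-5 + j)**2)
(-47 + f(2, 2))**2 = (-47 + (-2 + (-5 + 2)**2))**2 = (-47 + (-2 + (-3)**2))**2 = (-47 + (-2 + 9))**2 = (-47 + 7)**2 = (-40)**2 = 1600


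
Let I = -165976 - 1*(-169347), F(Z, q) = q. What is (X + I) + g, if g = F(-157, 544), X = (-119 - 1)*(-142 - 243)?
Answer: 50115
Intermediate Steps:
I = 3371 (I = -165976 + 169347 = 3371)
X = 46200 (X = -120*(-385) = 46200)
g = 544
(X + I) + g = (46200 + 3371) + 544 = 49571 + 544 = 50115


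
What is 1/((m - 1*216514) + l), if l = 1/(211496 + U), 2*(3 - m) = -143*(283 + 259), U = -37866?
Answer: -173630/30864121539 ≈ -5.6256e-6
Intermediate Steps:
m = 38756 (m = 3 - (-143)*(283 + 259)/2 = 3 - (-143)*542/2 = 3 - ½*(-77506) = 3 + 38753 = 38756)
l = 1/173630 (l = 1/(211496 - 37866) = 1/173630 ≈ 5.7594e-6)
1/((m - 1*216514) + l) = 1/((38756 - 1*216514) + 1/173630) = 1/((38756 - 216514) + 1/173630) = 1/(-177758 + 1/173630) = 1/(-30864121539/173630) = -173630/30864121539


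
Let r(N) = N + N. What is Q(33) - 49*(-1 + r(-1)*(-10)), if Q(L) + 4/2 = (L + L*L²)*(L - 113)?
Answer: -2878533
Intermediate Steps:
r(N) = 2*N
Q(L) = -2 + (-113 + L)*(L + L³) (Q(L) = -2 + (L + L*L²)*(L - 113) = -2 + (L + L³)*(-113 + L) = -2 + (-113 + L)*(L + L³))
Q(33) - 49*(-1 + r(-1)*(-10)) = (-2 + 33² + 33⁴ - 113*33 - 113*33³) - 49*(-1 + (2*(-1))*(-10)) = (-2 + 1089 + 1185921 - 3729 - 113*35937) - 49*(-1 - 2*(-10)) = (-2 + 1089 + 1185921 - 3729 - 4060881) - 49*(-1 + 20) = -2877602 - 49*19 = -2877602 - 1*931 = -2877602 - 931 = -2878533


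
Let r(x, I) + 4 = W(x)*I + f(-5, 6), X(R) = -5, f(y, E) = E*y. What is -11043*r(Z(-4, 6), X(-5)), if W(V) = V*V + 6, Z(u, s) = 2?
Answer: 927612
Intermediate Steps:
W(V) = 6 + V² (W(V) = V² + 6 = 6 + V²)
r(x, I) = -34 + I*(6 + x²) (r(x, I) = -4 + ((6 + x²)*I + 6*(-5)) = -4 + (I*(6 + x²) - 30) = -4 + (-30 + I*(6 + x²)) = -34 + I*(6 + x²))
-11043*r(Z(-4, 6), X(-5)) = -11043*(-34 - 5*(6 + 2²)) = -11043*(-34 - 5*(6 + 4)) = -11043*(-34 - 5*10) = -11043*(-34 - 50) = -11043*(-84) = 927612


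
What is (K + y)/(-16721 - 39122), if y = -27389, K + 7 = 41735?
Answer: -14339/55843 ≈ -0.25677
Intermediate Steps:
K = 41728 (K = -7 + 41735 = 41728)
(K + y)/(-16721 - 39122) = (41728 - 27389)/(-16721 - 39122) = 14339/(-55843) = 14339*(-1/55843) = -14339/55843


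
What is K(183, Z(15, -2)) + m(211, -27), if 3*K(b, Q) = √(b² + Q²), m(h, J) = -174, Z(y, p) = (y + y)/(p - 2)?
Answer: -174 + √14909/2 ≈ -112.95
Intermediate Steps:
Z(y, p) = 2*y/(-2 + p) (Z(y, p) = (2*y)/(-2 + p) = 2*y/(-2 + p))
K(b, Q) = √(Q² + b²)/3 (K(b, Q) = √(b² + Q²)/3 = √(Q² + b²)/3)
K(183, Z(15, -2)) + m(211, -27) = √((2*15/(-2 - 2))² + 183²)/3 - 174 = √((2*15/(-4))² + 33489)/3 - 174 = √((2*15*(-¼))² + 33489)/3 - 174 = √((-15/2)² + 33489)/3 - 174 = √(225/4 + 33489)/3 - 174 = √(134181/4)/3 - 174 = (3*√14909/2)/3 - 174 = √14909/2 - 174 = -174 + √14909/2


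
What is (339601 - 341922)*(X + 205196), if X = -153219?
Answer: -120638617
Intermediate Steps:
(339601 - 341922)*(X + 205196) = (339601 - 341922)*(-153219 + 205196) = -2321*51977 = -120638617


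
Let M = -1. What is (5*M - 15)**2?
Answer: 400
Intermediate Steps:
(5*M - 15)**2 = (5*(-1) - 15)**2 = (-5 - 15)**2 = (-20)**2 = 400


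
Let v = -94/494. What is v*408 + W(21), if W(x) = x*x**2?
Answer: 2268291/247 ≈ 9183.4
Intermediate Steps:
W(x) = x**3
v = -47/247 (v = -94*1/494 = -47/247 ≈ -0.19028)
v*408 + W(21) = -47/247*408 + 21**3 = -19176/247 + 9261 = 2268291/247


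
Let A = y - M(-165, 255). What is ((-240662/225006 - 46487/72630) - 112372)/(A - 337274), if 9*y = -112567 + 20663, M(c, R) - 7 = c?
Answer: 43724572371551/135145034271480 ≈ 0.32354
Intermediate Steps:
M(c, R) = 7 + c
y = -91904/9 (y = (-112567 + 20663)/9 = (1/9)*(-91904) = -91904/9 ≈ -10212.)
A = -90482/9 (A = -91904/9 - (7 - 165) = -91904/9 - 1*(-158) = -91904/9 + 158 = -90482/9 ≈ -10054.)
((-240662/225006 - 46487/72630) - 112372)/(A - 337274) = ((-240662/225006 - 46487/72630) - 112372)/(-90482/9 - 337274) = ((-240662*1/225006 - 46487*1/72630) - 112372)/(-3125948/9) = ((-120331/112503 - 46487/72630) - 112372)*(-9/3125948) = (-4656522497/2723697630 - 112372)*(-9/3125948) = -306072006600857/2723697630*(-9/3125948) = 43724572371551/135145034271480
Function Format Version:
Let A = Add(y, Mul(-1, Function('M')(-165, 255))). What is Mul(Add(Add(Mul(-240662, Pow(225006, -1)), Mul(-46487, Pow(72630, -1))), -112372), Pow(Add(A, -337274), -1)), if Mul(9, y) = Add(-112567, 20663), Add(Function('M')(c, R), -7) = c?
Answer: Rational(43724572371551, 135145034271480) ≈ 0.32354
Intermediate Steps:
Function('M')(c, R) = Add(7, c)
y = Rational(-91904, 9) (y = Mul(Rational(1, 9), Add(-112567, 20663)) = Mul(Rational(1, 9), -91904) = Rational(-91904, 9) ≈ -10212.)
A = Rational(-90482, 9) (A = Add(Rational(-91904, 9), Mul(-1, Add(7, -165))) = Add(Rational(-91904, 9), Mul(-1, -158)) = Add(Rational(-91904, 9), 158) = Rational(-90482, 9) ≈ -10054.)
Mul(Add(Add(Mul(-240662, Pow(225006, -1)), Mul(-46487, Pow(72630, -1))), -112372), Pow(Add(A, -337274), -1)) = Mul(Add(Add(Mul(-240662, Pow(225006, -1)), Mul(-46487, Pow(72630, -1))), -112372), Pow(Add(Rational(-90482, 9), -337274), -1)) = Mul(Add(Add(Mul(-240662, Rational(1, 225006)), Mul(-46487, Rational(1, 72630))), -112372), Pow(Rational(-3125948, 9), -1)) = Mul(Add(Add(Rational(-120331, 112503), Rational(-46487, 72630)), -112372), Rational(-9, 3125948)) = Mul(Add(Rational(-4656522497, 2723697630), -112372), Rational(-9, 3125948)) = Mul(Rational(-306072006600857, 2723697630), Rational(-9, 3125948)) = Rational(43724572371551, 135145034271480)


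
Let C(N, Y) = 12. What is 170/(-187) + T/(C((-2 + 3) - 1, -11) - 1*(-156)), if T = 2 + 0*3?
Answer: -829/924 ≈ -0.89719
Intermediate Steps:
T = 2 (T = 2 + 0 = 2)
170/(-187) + T/(C((-2 + 3) - 1, -11) - 1*(-156)) = 170/(-187) + 2/(12 - 1*(-156)) = 170*(-1/187) + 2/(12 + 156) = -10/11 + 2/168 = -10/11 + 2*(1/168) = -10/11 + 1/84 = -829/924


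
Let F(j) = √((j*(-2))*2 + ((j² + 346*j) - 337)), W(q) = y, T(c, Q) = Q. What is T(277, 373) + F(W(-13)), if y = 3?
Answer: 373 + √698 ≈ 399.42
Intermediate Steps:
W(q) = 3
F(j) = √(-337 + j² + 342*j) (F(j) = √(-2*j*2 + (-337 + j² + 346*j)) = √(-4*j + (-337 + j² + 346*j)) = √(-337 + j² + 342*j))
T(277, 373) + F(W(-13)) = 373 + √(-337 + 3² + 342*3) = 373 + √(-337 + 9 + 1026) = 373 + √698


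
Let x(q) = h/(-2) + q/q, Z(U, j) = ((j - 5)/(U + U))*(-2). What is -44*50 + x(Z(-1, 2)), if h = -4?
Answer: -2197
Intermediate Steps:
Z(U, j) = -(-5 + j)/U (Z(U, j) = ((-5 + j)/((2*U)))*(-2) = ((-5 + j)*(1/(2*U)))*(-2) = ((-5 + j)/(2*U))*(-2) = -(-5 + j)/U)
x(q) = 3 (x(q) = -4/(-2) + q/q = -4*(-1/2) + 1 = 2 + 1 = 3)
-44*50 + x(Z(-1, 2)) = -44*50 + 3 = -2200 + 3 = -2197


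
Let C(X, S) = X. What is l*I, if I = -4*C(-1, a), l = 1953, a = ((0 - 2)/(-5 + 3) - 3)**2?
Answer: 7812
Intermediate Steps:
a = 4 (a = (-2/(-2) - 3)**2 = (-2*(-1/2) - 3)**2 = (1 - 3)**2 = (-2)**2 = 4)
I = 4 (I = -4*(-1) = 4)
l*I = 1953*4 = 7812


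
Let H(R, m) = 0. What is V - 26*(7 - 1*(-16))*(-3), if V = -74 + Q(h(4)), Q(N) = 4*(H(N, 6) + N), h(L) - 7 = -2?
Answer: 1740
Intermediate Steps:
h(L) = 5 (h(L) = 7 - 2 = 5)
Q(N) = 4*N (Q(N) = 4*(0 + N) = 4*N)
V = -54 (V = -74 + 4*5 = -74 + 20 = -54)
V - 26*(7 - 1*(-16))*(-3) = -54 - 26*(7 - 1*(-16))*(-3) = -54 - 26*(7 + 16)*(-3) = -54 - 26*23*(-3) = -54 - 598*(-3) = -54 - 1*(-1794) = -54 + 1794 = 1740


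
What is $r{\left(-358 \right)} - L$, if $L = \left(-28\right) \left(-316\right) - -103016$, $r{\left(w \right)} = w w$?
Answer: $16300$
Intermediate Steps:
$r{\left(w \right)} = w^{2}$
$L = 111864$ ($L = 8848 + 103016 = 111864$)
$r{\left(-358 \right)} - L = \left(-358\right)^{2} - 111864 = 128164 - 111864 = 16300$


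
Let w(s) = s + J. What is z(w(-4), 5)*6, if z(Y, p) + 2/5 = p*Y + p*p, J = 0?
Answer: 138/5 ≈ 27.600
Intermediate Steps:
w(s) = s (w(s) = s + 0 = s)
z(Y, p) = -2/5 + p**2 + Y*p (z(Y, p) = -2/5 + (p*Y + p*p) = -2/5 + (Y*p + p**2) = -2/5 + (p**2 + Y*p) = -2/5 + p**2 + Y*p)
z(w(-4), 5)*6 = (-2/5 + 5**2 - 4*5)*6 = (-2/5 + 25 - 20)*6 = (23/5)*6 = 138/5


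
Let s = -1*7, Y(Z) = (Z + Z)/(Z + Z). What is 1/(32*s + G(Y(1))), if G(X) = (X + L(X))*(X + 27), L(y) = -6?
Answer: -1/364 ≈ -0.0027473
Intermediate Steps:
Y(Z) = 1 (Y(Z) = (2*Z)/((2*Z)) = (2*Z)*(1/(2*Z)) = 1)
G(X) = (-6 + X)*(27 + X) (G(X) = (X - 6)*(X + 27) = (-6 + X)*(27 + X))
s = -7
1/(32*s + G(Y(1))) = 1/(32*(-7) + (-162 + 1**2 + 21*1)) = 1/(-224 + (-162 + 1 + 21)) = 1/(-224 - 140) = 1/(-364) = -1/364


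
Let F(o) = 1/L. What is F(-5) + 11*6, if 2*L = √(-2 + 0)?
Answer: 66 - I*√2 ≈ 66.0 - 1.4142*I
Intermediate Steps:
L = I*√2/2 (L = √(-2 + 0)/2 = √(-2)/2 = (I*√2)/2 = I*√2/2 ≈ 0.70711*I)
F(o) = -I*√2 (F(o) = 1/(I*√2/2) = -I*√2)
F(-5) + 11*6 = -I*√2 + 11*6 = -I*√2 + 66 = 66 - I*√2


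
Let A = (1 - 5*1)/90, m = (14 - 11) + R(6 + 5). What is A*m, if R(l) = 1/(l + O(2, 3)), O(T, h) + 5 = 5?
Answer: -68/495 ≈ -0.13737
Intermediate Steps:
O(T, h) = 0 (O(T, h) = -5 + 5 = 0)
R(l) = 1/l (R(l) = 1/(l + 0) = 1/l)
m = 34/11 (m = (14 - 11) + 1/(6 + 5) = 3 + 1/11 = 34/11 ≈ 3.0909)
A = -2/45 (A = (1 - 5)*(1/90) = -4*1/90 = -2/45 ≈ -0.044444)
A*m = -2/45*34/11 = -68/495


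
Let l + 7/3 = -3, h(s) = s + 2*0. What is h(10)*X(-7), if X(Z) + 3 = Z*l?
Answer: 1030/3 ≈ 343.33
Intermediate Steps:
h(s) = s (h(s) = s + 0 = s)
l = -16/3 (l = -7/3 - 3 = -16/3 ≈ -5.3333)
X(Z) = -3 - 16*Z/3 (X(Z) = -3 + Z*(-16/3) = -3 - 16*Z/3)
h(10)*X(-7) = 10*(-3 - 16/3*(-7)) = 10*(-3 + 112/3) = 10*(103/3) = 1030/3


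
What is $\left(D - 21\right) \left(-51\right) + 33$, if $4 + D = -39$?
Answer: $3297$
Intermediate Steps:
$D = -43$ ($D = -4 - 39 = -43$)
$\left(D - 21\right) \left(-51\right) + 33 = \left(-43 - 21\right) \left(-51\right) + 33 = \left(-64\right) \left(-51\right) + 33 = 3264 + 33 = 3297$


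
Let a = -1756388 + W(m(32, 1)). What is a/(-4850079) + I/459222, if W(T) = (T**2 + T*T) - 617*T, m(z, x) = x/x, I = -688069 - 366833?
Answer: -718250600932/371210496423 ≈ -1.9349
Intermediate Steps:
I = -1054902
m(z, x) = 1
W(T) = -617*T + 2*T**2 (W(T) = (T**2 + T**2) - 617*T = 2*T**2 - 617*T = -617*T + 2*T**2)
a = -1757003 (a = -1756388 + 1*(-617 + 2*1) = -1756388 + 1*(-617 + 2) = -1756388 + 1*(-615) = -1756388 - 615 = -1757003)
a/(-4850079) + I/459222 = -1757003/(-4850079) - 1054902/459222 = -1757003*(-1/4850079) - 1054902*1/459222 = 1757003/4850079 - 175817/76537 = -718250600932/371210496423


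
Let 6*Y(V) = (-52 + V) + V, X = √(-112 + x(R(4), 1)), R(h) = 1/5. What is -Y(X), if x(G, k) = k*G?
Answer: 26/3 - I*√2795/15 ≈ 8.6667 - 3.5245*I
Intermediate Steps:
R(h) = ⅕
x(G, k) = G*k
X = I*√2795/5 (X = √(-112 + (⅕)*1) = √(-112 + ⅕) = √(-559/5) = I*√2795/5 ≈ 10.574*I)
Y(V) = -26/3 + V/3 (Y(V) = ((-52 + V) + V)/6 = (-52 + 2*V)/6 = -26/3 + V/3)
-Y(X) = -(-26/3 + (I*√2795/5)/3) = -(-26/3 + I*√2795/15) = 26/3 - I*√2795/15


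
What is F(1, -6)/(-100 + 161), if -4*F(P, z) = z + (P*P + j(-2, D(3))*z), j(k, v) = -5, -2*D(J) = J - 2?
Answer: -25/244 ≈ -0.10246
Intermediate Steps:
D(J) = 1 - J/2 (D(J) = -(J - 2)/2 = -(-2 + J)/2 = 1 - J/2)
F(P, z) = z - P**2/4 (F(P, z) = -(z + (P*P - 5*z))/4 = -(z + (P**2 - 5*z))/4 = -(P**2 - 4*z)/4 = z - P**2/4)
F(1, -6)/(-100 + 161) = (-6 - 1/4*1**2)/(-100 + 161) = (-6 - 1/4*1)/61 = (-6 - 1/4)*(1/61) = -25/4*1/61 = -25/244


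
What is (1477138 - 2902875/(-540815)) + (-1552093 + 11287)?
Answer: -6885941309/108163 ≈ -63663.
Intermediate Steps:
(1477138 - 2902875/(-540815)) + (-1552093 + 11287) = (1477138 - 2902875*(-1/540815)) - 1540806 = (1477138 + 580575/108163) - 1540806 = 159772258069/108163 - 1540806 = -6885941309/108163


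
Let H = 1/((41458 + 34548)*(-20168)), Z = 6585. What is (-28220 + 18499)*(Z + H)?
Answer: -98124494497957559/1532889008 ≈ -6.4013e+7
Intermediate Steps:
H = -1/1532889008 (H = -1/20168/76006 = (1/76006)*(-1/20168) = -1/1532889008 ≈ -6.5236e-10)
(-28220 + 18499)*(Z + H) = (-28220 + 18499)*(6585 - 1/1532889008) = -9721*10094074117679/1532889008 = -98124494497957559/1532889008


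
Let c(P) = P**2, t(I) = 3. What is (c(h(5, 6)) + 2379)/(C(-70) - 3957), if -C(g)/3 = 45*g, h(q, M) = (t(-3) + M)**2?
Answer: 2980/1831 ≈ 1.6275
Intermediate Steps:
h(q, M) = (3 + M)**2
C(g) = -135*g
(c(h(5, 6)) + 2379)/(C(-70) - 3957) = (((3 + 6)**2)**2 + 2379)/(-135*(-70) - 3957) = ((9**2)**2 + 2379)/(9450 - 3957) = (81**2 + 2379)/5493 = (6561 + 2379)*(1/5493) = 8940*(1/5493) = 2980/1831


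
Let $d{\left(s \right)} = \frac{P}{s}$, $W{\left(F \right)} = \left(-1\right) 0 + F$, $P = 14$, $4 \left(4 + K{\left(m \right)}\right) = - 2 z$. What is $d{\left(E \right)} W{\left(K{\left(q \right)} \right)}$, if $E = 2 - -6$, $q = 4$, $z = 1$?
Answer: $- \frac{63}{8} \approx -7.875$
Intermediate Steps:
$K{\left(m \right)} = - \frac{9}{2}$ ($K{\left(m \right)} = -4 + \frac{\left(-2\right) 1}{4} = -4 + \frac{1}{4} \left(-2\right) = -4 - \frac{1}{2} = - \frac{9}{2}$)
$E = 8$ ($E = 2 + 6 = 8$)
$W{\left(F \right)} = F$ ($W{\left(F \right)} = 0 + F = F$)
$d{\left(s \right)} = \frac{14}{s}$
$d{\left(E \right)} W{\left(K{\left(q \right)} \right)} = \frac{14}{8} \left(- \frac{9}{2}\right) = 14 \cdot \frac{1}{8} \left(- \frac{9}{2}\right) = \frac{7}{4} \left(- \frac{9}{2}\right) = - \frac{63}{8}$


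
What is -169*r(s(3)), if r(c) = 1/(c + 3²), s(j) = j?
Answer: -169/12 ≈ -14.083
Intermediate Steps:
r(c) = 1/(9 + c) (r(c) = 1/(c + 9) = 1/(9 + c))
-169*r(s(3)) = -169/(9 + 3) = -169/12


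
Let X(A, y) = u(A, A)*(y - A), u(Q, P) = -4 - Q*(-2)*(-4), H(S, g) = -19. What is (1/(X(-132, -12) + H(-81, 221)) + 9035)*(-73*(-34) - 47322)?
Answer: -51135838042240/126221 ≈ -4.0513e+8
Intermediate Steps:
u(Q, P) = -4 - 8*Q (u(Q, P) = -4 - (-2*Q)*(-4) = -4 - 8*Q)
X(A, y) = (-4 - 8*A)*(y - A)
(1/(X(-132, -12) + H(-81, 221)) + 9035)*(-73*(-34) - 47322) = (1/(4*(1 + 2*(-132))*(-132 - 1*(-12)) - 19) + 9035)*(-73*(-34) - 47322) = (1/(4*(1 - 264)*(-132 + 12) - 19) + 9035)*(2482 - 47322) = (1/(4*(-263)*(-120) - 19) + 9035)*(-44840) = (1/(126240 - 19) + 9035)*(-44840) = (1/126221 + 9035)*(-44840) = (1140406736/126221)*(-44840) = -51135838042240/126221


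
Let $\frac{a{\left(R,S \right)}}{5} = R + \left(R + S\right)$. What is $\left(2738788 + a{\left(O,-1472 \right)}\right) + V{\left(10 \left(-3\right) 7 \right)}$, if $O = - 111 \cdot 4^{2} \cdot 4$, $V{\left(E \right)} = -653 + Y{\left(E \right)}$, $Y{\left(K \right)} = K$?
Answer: $2659525$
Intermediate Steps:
$V{\left(E \right)} = -653 + E$
$O = -7104$ ($O = - 111 \cdot 16 \cdot 4 = \left(-111\right) 64 = -7104$)
$a{\left(R,S \right)} = 5 S + 10 R$ ($a{\left(R,S \right)} = 5 \left(R + \left(R + S\right)\right) = 5 \left(S + 2 R\right) = 5 S + 10 R$)
$\left(2738788 + a{\left(O,-1472 \right)}\right) + V{\left(10 \left(-3\right) 7 \right)} = \left(2738788 + \left(5 \left(-1472\right) + 10 \left(-7104\right)\right)\right) - \left(653 - 10 \left(-3\right) 7\right) = \left(2738788 - 78400\right) - 863 = 2660388 - 863 = 2659525$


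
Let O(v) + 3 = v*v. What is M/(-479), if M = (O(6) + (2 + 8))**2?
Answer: -1849/479 ≈ -3.8601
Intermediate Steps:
O(v) = -3 + v**2 (O(v) = -3 + v*v = -3 + v**2)
M = 1849 (M = ((-3 + 6**2) + (2 + 8))**2 = ((-3 + 36) + 10)**2 = (33 + 10)**2 = 43**2 = 1849)
M/(-479) = 1849/(-479) = 1849*(-1/479) = -1849/479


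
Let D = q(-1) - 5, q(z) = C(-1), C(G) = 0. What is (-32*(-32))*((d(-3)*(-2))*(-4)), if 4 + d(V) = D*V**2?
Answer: -401408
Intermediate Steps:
q(z) = 0
D = -5 (D = 0 - 5 = -5)
d(V) = -4 - 5*V**2
(-32*(-32))*((d(-3)*(-2))*(-4)) = (-32*(-32))*(((-4 - 5*(-3)**2)*(-2))*(-4)) = 1024*(((-4 - 5*9)*(-2))*(-4)) = 1024*(((-4 - 45)*(-2))*(-4)) = 1024*(-49*(-2)*(-4)) = 1024*(98*(-4)) = 1024*(-392) = -401408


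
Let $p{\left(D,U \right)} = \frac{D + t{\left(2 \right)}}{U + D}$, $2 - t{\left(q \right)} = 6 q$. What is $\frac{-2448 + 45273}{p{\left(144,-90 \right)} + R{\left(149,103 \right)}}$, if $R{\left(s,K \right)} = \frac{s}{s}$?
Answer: $\frac{1156275}{94} \approx 12301.0$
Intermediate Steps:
$t{\left(q \right)} = 2 - 6 q$
$R{\left(s,K \right)} = 1$
$p{\left(D,U \right)} = \frac{-10 + D}{D + U}$ ($p{\left(D,U \right)} = \frac{D + \left(2 - 12\right)}{U + D} = \frac{D + \left(2 - 12\right)}{D + U} = \frac{D - 10}{D + U} = \frac{-10 + D}{D + U}$)
$\frac{-2448 + 45273}{p{\left(144,-90 \right)} + R{\left(149,103 \right)}} = \frac{-2448 + 45273}{\frac{-10 + 144}{144 - 90} + 1} = \frac{42825}{\frac{1}{54} \cdot 134 + 1} = \frac{42825}{\frac{67}{27} + 1} = \frac{42825}{\frac{94}{27}} = 42825 \cdot \frac{27}{94} = \frac{1156275}{94}$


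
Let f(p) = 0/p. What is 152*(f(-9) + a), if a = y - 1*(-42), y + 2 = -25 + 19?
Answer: 5168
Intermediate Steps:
y = -8 (y = -2 + (-25 + 19) = -2 - 6 = -8)
f(p) = 0
a = 34 (a = -8 - 1*(-42) = -8 + 42 = 34)
152*(f(-9) + a) = 152*(0 + 34) = 152*34 = 5168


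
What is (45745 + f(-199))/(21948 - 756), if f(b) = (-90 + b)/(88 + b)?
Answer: 634748/294039 ≈ 2.1587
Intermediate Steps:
f(b) = (-90 + b)/(88 + b)
(45745 + f(-199))/(21948 - 756) = (45745 + (-90 - 199)/(88 - 199))/(21948 - 756) = (45745 - 289/(-111))/21192 = (45745 - 1/111*(-289))*(1/21192) = (45745 + 289/111)*(1/21192) = (5077984/111)*(1/21192) = 634748/294039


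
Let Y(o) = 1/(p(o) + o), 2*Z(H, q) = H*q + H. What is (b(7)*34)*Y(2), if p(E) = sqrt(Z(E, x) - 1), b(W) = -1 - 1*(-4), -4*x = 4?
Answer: 204/5 - 102*I/5 ≈ 40.8 - 20.4*I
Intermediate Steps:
x = -1 (x = -1/4*4 = -1)
Z(H, q) = H/2 + H*q/2 (Z(H, q) = (H*q + H)/2 = (H + H*q)/2 = H/2 + H*q/2)
b(W) = 3 (b(W) = -1 + 4 = 3)
p(E) = I (p(E) = sqrt(E*(1 - 1)/2 - 1) = sqrt((1/2)*E*0 - 1) = sqrt(0 - 1) = sqrt(-1) = I)
Y(o) = 1/(I + o)
(b(7)*34)*Y(2) = (3*34)/(I + 2) = 102/(2 + I) = 102*((2 - I)/5) = 102*(2 - I)/5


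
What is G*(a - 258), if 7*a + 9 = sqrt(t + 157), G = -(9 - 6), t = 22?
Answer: 5445/7 - 3*sqrt(179)/7 ≈ 772.12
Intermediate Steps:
G = -3 (G = -1*3 = -3)
a = -9/7 + sqrt(179)/7 (a = -9/7 + sqrt(22 + 157)/7 = -9/7 + sqrt(179)/7 ≈ 0.62558)
G*(a - 258) = -3*((-9/7 + sqrt(179)/7) - 258) = -3*(-1815/7 + sqrt(179)/7) = 5445/7 - 3*sqrt(179)/7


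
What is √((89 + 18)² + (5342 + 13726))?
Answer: √30517 ≈ 174.69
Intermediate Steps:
√((89 + 18)² + (5342 + 13726)) = √(107² + 19068) = √(11449 + 19068) = √30517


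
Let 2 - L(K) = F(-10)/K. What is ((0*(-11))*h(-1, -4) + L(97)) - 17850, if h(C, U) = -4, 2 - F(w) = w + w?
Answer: -1731278/97 ≈ -17848.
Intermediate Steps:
F(w) = 2 - 2*w (F(w) = 2 - (w + w) = 2 - 2*w)
L(K) = 2 - 22/K (L(K) = 2 - (2 - 2*(-10))/K = 2 - (2 + 20)/K = 2 - 22/K)
((0*(-11))*h(-1, -4) + L(97)) - 17850 = ((0*(-11))*(-4) + (2 - 22/97)) - 17850 = (0*(-4) + (2 - 22*1/97)) - 17850 = (0 + (2 - 22/97)) - 17850 = (0 + 172/97) - 17850 = 172/97 - 17850 = -1731278/97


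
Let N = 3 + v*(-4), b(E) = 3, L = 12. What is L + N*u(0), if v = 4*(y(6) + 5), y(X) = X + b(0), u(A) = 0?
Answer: 12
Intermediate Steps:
y(X) = 3 + X (y(X) = X + 3 = 3 + X)
v = 56 (v = 4*((3 + 6) + 5) = 4*(9 + 5) = 4*14 = 56)
N = -221 (N = 3 + 56*(-4) = 3 - 224 = -221)
L + N*u(0) = 12 - 221*0 = 12 + 0 = 12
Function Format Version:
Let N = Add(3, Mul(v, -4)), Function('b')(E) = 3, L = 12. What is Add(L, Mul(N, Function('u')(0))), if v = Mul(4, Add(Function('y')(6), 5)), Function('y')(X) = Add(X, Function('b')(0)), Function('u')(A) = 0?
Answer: 12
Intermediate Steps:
Function('y')(X) = Add(3, X) (Function('y')(X) = Add(X, 3) = Add(3, X))
v = 56 (v = Mul(4, Add(Add(3, 6), 5)) = Mul(4, Add(9, 5)) = Mul(4, 14) = 56)
N = -221 (N = Add(3, Mul(56, -4)) = Add(3, -224) = -221)
Add(L, Mul(N, Function('u')(0))) = Add(12, Mul(-221, 0)) = Add(12, 0) = 12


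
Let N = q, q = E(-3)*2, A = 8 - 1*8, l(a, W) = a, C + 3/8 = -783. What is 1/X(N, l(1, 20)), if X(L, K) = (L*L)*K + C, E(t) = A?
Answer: -8/6267 ≈ -0.0012765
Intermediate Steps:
C = -6267/8 (C = -3/8 - 783 = -6267/8 ≈ -783.38)
A = 0 (A = 8 - 8 = 0)
E(t) = 0
q = 0 (q = 0*2 = 0)
N = 0
X(L, K) = -6267/8 + K*L**2 (X(L, K) = (L*L)*K - 6267/8 = L**2*K - 6267/8 = K*L**2 - 6267/8 = -6267/8 + K*L**2)
1/X(N, l(1, 20)) = 1/(-6267/8 + 1*0**2) = 1/(-6267/8 + 1*0) = 1/(-6267/8 + 0) = 1/(-6267/8) = -8/6267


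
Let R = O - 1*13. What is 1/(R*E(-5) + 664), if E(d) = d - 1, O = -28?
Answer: 1/910 ≈ 0.0010989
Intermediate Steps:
E(d) = -1 + d
R = -41 (R = -28 - 1*13 = -28 - 13 = -41)
1/(R*E(-5) + 664) = 1/(-41*(-1 - 5) + 664) = 1/(-41*(-6) + 664) = 1/(246 + 664) = 1/910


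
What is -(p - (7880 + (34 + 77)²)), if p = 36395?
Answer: -16194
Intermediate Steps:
-(p - (7880 + (34 + 77)²)) = -(36395 - (7880 + (34 + 77)²)) = -(36395 - (7880 + 111²)) = -(36395 - (7880 + 12321)) = -(36395 - 1*20201) = -(36395 - 20201) = -1*16194 = -16194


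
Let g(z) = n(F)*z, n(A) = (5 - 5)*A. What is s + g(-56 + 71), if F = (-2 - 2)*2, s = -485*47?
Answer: -22795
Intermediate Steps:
s = -22795
F = -8 (F = -4*2 = -8)
n(A) = 0 (n(A) = 0*A = 0)
g(z) = 0 (g(z) = 0*z = 0)
s + g(-56 + 71) = -22795 + 0 = -22795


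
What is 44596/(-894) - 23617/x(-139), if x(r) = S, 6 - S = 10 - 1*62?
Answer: -11850083/25926 ≈ -457.07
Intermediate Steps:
S = 58 (S = 6 - (10 - 1*62) = 6 - (10 - 62) = 6 - 1*(-52) = 6 + 52 = 58)
x(r) = 58
44596/(-894) - 23617/x(-139) = 44596/(-894) - 23617/58 = 44596*(-1/894) - 23617*1/58 = -22298/447 - 23617/58 = -11850083/25926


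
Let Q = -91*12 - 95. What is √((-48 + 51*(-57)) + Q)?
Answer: I*√4142 ≈ 64.358*I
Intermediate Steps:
Q = -1187 (Q = -1092 - 95 = -1187)
√((-48 + 51*(-57)) + Q) = √((-48 + 51*(-57)) - 1187) = √((-48 - 2907) - 1187) = √(-2955 - 1187) = √(-4142) = I*√4142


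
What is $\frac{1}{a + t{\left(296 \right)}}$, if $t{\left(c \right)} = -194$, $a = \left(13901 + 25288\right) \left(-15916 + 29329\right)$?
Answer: $\frac{1}{525641863} \approx 1.9024 \cdot 10^{-9}$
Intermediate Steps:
$a = 525642057$ ($a = 39189 \cdot 13413 = 525642057$)
$\frac{1}{a + t{\left(296 \right)}} = \frac{1}{525642057 - 194} = \frac{1}{525641863}$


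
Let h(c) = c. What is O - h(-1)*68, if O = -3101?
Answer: -3033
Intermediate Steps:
O - h(-1)*68 = -3101 - (-1)*68 = -3101 - 1*(-68) = -3101 + 68 = -3033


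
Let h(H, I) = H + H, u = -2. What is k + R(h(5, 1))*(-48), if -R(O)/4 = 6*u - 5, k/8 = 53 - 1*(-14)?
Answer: -2728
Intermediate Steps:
h(H, I) = 2*H
k = 536 (k = 8*(53 - 1*(-14)) = 8*(53 + 14) = 8*67 = 536)
R(O) = 68 (R(O) = -4*(6*(-2) - 5) = -4*(-12 - 5) = -4*(-17) = 68)
k + R(h(5, 1))*(-48) = 536 + 68*(-48) = 536 - 3264 = -2728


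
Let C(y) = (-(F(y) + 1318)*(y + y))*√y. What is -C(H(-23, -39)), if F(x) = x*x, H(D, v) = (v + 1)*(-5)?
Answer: 14218840*√190 ≈ 1.9599e+8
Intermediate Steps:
H(D, v) = -5 - 5*v (H(D, v) = (1 + v)*(-5) = -5 - 5*v)
F(x) = x²
C(y) = -2*y^(3/2)*(1318 + y²) (C(y) = (-(y² + 1318)*(y + y))*√y = (-(1318 + y²)*2*y)*√y = (-2*y*(1318 + y²))*√y = -2*y^(3/2)*(1318 + y²))
-C(H(-23, -39)) = -2*(-5 - 5*(-39))^(3/2)*(-1318 - (-5 - 5*(-39))²) = -2*(-5 + 195)^(3/2)*(-1318 - (-5 + 195)²) = -2*190^(3/2)*(-1318 - 1*190²) = -2*190*√190*(-1318 - 1*36100) = -2*190*√190*(-1318 - 36100) = -2*190*√190*(-37418) = -(-14218840)*√190 = 14218840*√190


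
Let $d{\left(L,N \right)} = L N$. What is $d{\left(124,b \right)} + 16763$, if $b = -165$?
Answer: $-3697$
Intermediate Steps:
$d{\left(124,b \right)} + 16763 = 124 \left(-165\right) + 16763 = -20460 + 16763 = -3697$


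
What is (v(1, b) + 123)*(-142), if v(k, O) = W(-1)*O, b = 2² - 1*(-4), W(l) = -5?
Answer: -11786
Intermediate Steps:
b = 8 (b = 4 + 4 = 8)
v(k, O) = -5*O
(v(1, b) + 123)*(-142) = (-5*8 + 123)*(-142) = (-40 + 123)*(-142) = 83*(-142) = -11786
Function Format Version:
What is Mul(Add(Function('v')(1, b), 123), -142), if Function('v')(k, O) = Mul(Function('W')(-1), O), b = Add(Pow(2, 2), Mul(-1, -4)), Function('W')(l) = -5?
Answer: -11786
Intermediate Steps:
b = 8 (b = Add(4, 4) = 8)
Function('v')(k, O) = Mul(-5, O)
Mul(Add(Function('v')(1, b), 123), -142) = Mul(Add(Mul(-5, 8), 123), -142) = Mul(Add(-40, 123), -142) = Mul(83, -142) = -11786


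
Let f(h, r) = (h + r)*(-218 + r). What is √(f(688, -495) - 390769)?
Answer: I*√528378 ≈ 726.9*I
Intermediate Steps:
f(h, r) = (-218 + r)*(h + r)
√(f(688, -495) - 390769) = √(((-495)² - 218*688 - 218*(-495) + 688*(-495)) - 390769) = √((245025 - 149984 + 107910 - 340560) - 390769) = √(-137609 - 390769) = √(-528378) = I*√528378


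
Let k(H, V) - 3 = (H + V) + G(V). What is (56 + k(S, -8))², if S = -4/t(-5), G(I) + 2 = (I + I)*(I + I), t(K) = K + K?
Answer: 2331729/25 ≈ 93269.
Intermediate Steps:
t(K) = 2*K
G(I) = -2 + 4*I² (G(I) = -2 + (I + I)*(I + I) = -2 + (2*I)*(2*I) = -2 + 4*I²)
S = ⅖ (S = -4/(2*(-5)) = -4/(-10) = -4*(-⅒) = ⅖ ≈ 0.40000)
k(H, V) = 1 + H + V + 4*V² (k(H, V) = 3 + ((H + V) + (-2 + 4*V²)) = 3 + (-2 + H + V + 4*V²) = 1 + H + V + 4*V²)
(56 + k(S, -8))² = (56 + (1 + ⅖ - 8 + 4*(-8)²))² = (56 + (1 + ⅖ - 8 + 4*64))² = (56 + (1 + ⅖ - 8 + 256))² = (56 + 1247/5)² = (1527/5)² = 2331729/25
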